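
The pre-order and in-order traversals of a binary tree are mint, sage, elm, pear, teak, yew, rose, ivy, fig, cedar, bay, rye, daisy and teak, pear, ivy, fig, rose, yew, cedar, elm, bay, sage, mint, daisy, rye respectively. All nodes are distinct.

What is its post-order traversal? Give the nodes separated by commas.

teak, fig, ivy, rose, cedar, yew, pear, bay, elm, sage, daisy, rye, mint

The first element of pre-order is the root; it splits in-order into left and right subtrees.
Root mint: left subtree has 10 nodes {teak, pear, ivy, fig, rose, yew, cedar, elm, bay, sage}, right has 2 {daisy, rye}.
  Root sage: left subtree has 9 nodes {teak, pear, ivy, fig, rose, yew, cedar, elm, bay}, right has 0 { }.
    Root elm: left subtree has 7 nodes {teak, pear, ivy, fig, rose, yew, cedar}, right has 1 {bay}.
      Root pear: left subtree has 1 node {teak}, right has 5 {ivy, fig, rose, yew, cedar}.
        Root yew: left subtree has 3 nodes {ivy, fig, rose}, right has 1 {cedar}.
          Root rose: left subtree has 2 nodes {ivy, fig}, right has 0 { }.
            Root ivy: left subtree has 0 nodes { }, right has 1 {fig}.
  Root rye: left subtree has 1 node {daisy}, right has 0 { }.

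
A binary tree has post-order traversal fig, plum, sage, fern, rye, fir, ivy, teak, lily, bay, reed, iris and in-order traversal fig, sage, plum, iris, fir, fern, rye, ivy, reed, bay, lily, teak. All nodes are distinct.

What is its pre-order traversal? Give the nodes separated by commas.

The last element of post-order is the root; it splits in-order into left and right subtrees.
Root iris: left subtree has 3 nodes {fig, sage, plum}, right has 8 {fir, fern, rye, ivy, reed, bay, lily, teak}.
  Root sage: left subtree has 1 node {fig}, right has 1 {plum}.
  Root reed: left subtree has 4 nodes {fir, fern, rye, ivy}, right has 3 {bay, lily, teak}.
    Root ivy: left subtree has 3 nodes {fir, fern, rye}, right has 0 { }.
      Root fir: left subtree has 0 nodes { }, right has 2 {fern, rye}.
        Root rye: left subtree has 1 node {fern}, right has 0 { }.
    Root bay: left subtree has 0 nodes { }, right has 2 {lily, teak}.
      Root lily: left subtree has 0 nodes { }, right has 1 {teak}.

iris, sage, fig, plum, reed, ivy, fir, rye, fern, bay, lily, teak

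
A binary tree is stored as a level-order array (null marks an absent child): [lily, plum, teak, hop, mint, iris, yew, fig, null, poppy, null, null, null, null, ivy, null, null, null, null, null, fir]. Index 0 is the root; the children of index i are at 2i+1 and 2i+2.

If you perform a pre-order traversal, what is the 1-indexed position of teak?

8

Pre-order visits the node, then its left subtree, then its right subtree.
Visit lily.
At lily: go left to plum.
  Visit plum.
  At plum: go left to hop.
    Visit hop.
    At hop: go left to fig.
      fig is a leaf — visit fig.
    At hop: no right child.
  At plum: go right to mint.
    Visit mint.
    At mint: go left to poppy.
      Visit poppy.
      At poppy: no left child.
      At poppy: go right to fir.
        fir is a leaf — visit fir.
    At mint: no right child.
At lily: go right to teak.
  Visit teak.
  At teak: go left to iris.
    iris is a leaf — visit iris.
  At teak: go right to yew.
    Visit yew.
    At yew: no left child.
    At yew: go right to ivy.
      ivy is a leaf — visit ivy.
Full pre-order sequence: lily, plum, hop, fig, mint, poppy, fir, teak, iris, yew, ivy.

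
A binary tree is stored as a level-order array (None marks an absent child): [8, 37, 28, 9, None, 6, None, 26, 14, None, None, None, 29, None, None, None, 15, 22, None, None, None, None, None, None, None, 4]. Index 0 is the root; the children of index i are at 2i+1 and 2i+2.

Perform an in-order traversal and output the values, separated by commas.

26, 15, 9, 22, 14, 37, 8, 6, 4, 29, 28

In-order visits the left subtree, then the node, then the right subtree.
At 8: go left to 37.
  At 37: go left to 9.
    At 9: go left to 26.
      At 26: no left child.
      Visit 26.
      At 26: go right to 15.
        15 is a leaf — visit 15.
    Visit 9.
    At 9: go right to 14.
      At 14: go left to 22.
        22 is a leaf — visit 22.
      Visit 14.
      At 14: no right child.
  Visit 37.
  At 37: no right child.
Visit 8.
At 8: go right to 28.
  At 28: go left to 6.
    At 6: no left child.
    Visit 6.
    At 6: go right to 29.
      At 29: go left to 4.
        4 is a leaf — visit 4.
      Visit 29.
      At 29: no right child.
  Visit 28.
  At 28: no right child.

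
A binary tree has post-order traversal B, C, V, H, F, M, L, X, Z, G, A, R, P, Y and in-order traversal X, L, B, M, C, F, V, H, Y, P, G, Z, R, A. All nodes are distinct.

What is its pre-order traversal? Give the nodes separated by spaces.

Y X L M B F C H V P R G Z A

The last element of post-order is the root; it splits in-order into left and right subtrees.
Root Y: left subtree has 8 nodes {X, L, B, M, C, F, V, H}, right has 5 {P, G, Z, R, A}.
  Root X: left subtree has 0 nodes { }, right has 7 {L, B, M, C, F, V, H}.
    Root L: left subtree has 0 nodes { }, right has 6 {B, M, C, F, V, H}.
      Root M: left subtree has 1 node {B}, right has 4 {C, F, V, H}.
        Root F: left subtree has 1 node {C}, right has 2 {V, H}.
          Root H: left subtree has 1 node {V}, right has 0 { }.
  Root P: left subtree has 0 nodes { }, right has 4 {G, Z, R, A}.
    Root R: left subtree has 2 nodes {G, Z}, right has 1 {A}.
      Root G: left subtree has 0 nodes { }, right has 1 {Z}.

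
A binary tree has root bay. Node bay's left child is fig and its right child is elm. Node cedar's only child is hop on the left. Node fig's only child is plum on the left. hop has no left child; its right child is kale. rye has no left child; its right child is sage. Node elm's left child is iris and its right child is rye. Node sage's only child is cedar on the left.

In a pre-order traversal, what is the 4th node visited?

elm

Pre-order visits the node, then its left subtree, then its right subtree.
Visit bay.
At bay: go left to fig.
  Visit fig.
  At fig: go left to plum.
    plum is a leaf — visit plum.
  At fig: no right child.
At bay: go right to elm.
  Visit elm.
  At elm: go left to iris.
    iris is a leaf — visit iris.
  At elm: go right to rye.
    Visit rye.
    At rye: no left child.
    At rye: go right to sage.
      Visit sage.
      At sage: go left to cedar.
        Visit cedar.
        At cedar: go left to hop.
          Visit hop.
          At hop: no left child.
          At hop: go right to kale.
            kale is a leaf — visit kale.
        At cedar: no right child.
      At sage: no right child.
Full pre-order sequence: bay, fig, plum, elm, iris, rye, sage, cedar, hop, kale.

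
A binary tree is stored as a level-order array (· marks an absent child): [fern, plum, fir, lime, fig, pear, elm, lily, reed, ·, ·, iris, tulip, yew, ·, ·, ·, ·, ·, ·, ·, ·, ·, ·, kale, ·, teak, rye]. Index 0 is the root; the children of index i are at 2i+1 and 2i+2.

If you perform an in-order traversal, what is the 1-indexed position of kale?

In-order visits the left subtree, then the node, then the right subtree.
At fern: go left to plum.
  At plum: go left to lime.
    At lime: go left to lily.
      lily is a leaf — visit lily.
    Visit lime.
    At lime: go right to reed.
      reed is a leaf — visit reed.
  Visit plum.
  At plum: go right to fig.
    fig is a leaf — visit fig.
Visit fern.
At fern: go right to fir.
  At fir: go left to pear.
    At pear: go left to iris.
      At iris: no left child.
      Visit iris.
      At iris: go right to kale.
        kale is a leaf — visit kale.
    Visit pear.
    At pear: go right to tulip.
      At tulip: no left child.
      Visit tulip.
      At tulip: go right to teak.
        teak is a leaf — visit teak.
  Visit fir.
  At fir: go right to elm.
    At elm: go left to yew.
      At yew: go left to rye.
        rye is a leaf — visit rye.
      Visit yew.
      At yew: no right child.
    Visit elm.
    At elm: no right child.
Full in-order sequence: lily, lime, reed, plum, fig, fern, iris, kale, pear, tulip, teak, fir, rye, yew, elm.

8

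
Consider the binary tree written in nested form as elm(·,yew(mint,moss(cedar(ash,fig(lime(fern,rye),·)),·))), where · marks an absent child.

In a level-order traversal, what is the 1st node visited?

elm

Level-order visits nodes level by level from the root, left to right within each level.
Level 0: elm
Level 1: yew
Level 2: mint, moss
Level 3: cedar
Level 4: ash, fig
Level 5: lime
Level 6: fern, rye
Full level-order sequence: elm, yew, mint, moss, cedar, ash, fig, lime, fern, rye.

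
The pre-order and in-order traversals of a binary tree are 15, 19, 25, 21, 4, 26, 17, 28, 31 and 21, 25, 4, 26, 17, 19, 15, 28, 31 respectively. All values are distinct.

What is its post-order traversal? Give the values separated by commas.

21, 17, 26, 4, 25, 19, 31, 28, 15

The first element of pre-order is the root; it splits in-order into left and right subtrees.
Root 15: left subtree has 6 nodes {21, 25, 4, 26, 17, 19}, right has 2 {28, 31}.
  Root 19: left subtree has 5 nodes {21, 25, 4, 26, 17}, right has 0 { }.
    Root 25: left subtree has 1 node {21}, right has 3 {4, 26, 17}.
      Root 4: left subtree has 0 nodes { }, right has 2 {26, 17}.
        Root 26: left subtree has 0 nodes { }, right has 1 {17}.
  Root 28: left subtree has 0 nodes { }, right has 1 {31}.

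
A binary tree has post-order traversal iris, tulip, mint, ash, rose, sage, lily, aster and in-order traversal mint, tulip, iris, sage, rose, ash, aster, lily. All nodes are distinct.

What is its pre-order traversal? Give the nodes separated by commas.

The last element of post-order is the root; it splits in-order into left and right subtrees.
Root aster: left subtree has 6 nodes {mint, tulip, iris, sage, rose, ash}, right has 1 {lily}.
  Root sage: left subtree has 3 nodes {mint, tulip, iris}, right has 2 {rose, ash}.
    Root mint: left subtree has 0 nodes { }, right has 2 {tulip, iris}.
      Root tulip: left subtree has 0 nodes { }, right has 1 {iris}.
    Root rose: left subtree has 0 nodes { }, right has 1 {ash}.

aster, sage, mint, tulip, iris, rose, ash, lily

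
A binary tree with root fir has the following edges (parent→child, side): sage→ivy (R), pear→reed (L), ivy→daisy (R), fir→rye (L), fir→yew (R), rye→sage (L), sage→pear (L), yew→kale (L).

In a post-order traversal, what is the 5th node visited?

sage

Post-order visits the left subtree, then the right subtree, then the node.
At fir: go left to rye.
  At rye: go left to sage.
    At sage: go left to pear.
      At pear: go left to reed.
        reed is a leaf — visit reed.
      At pear: no right child.
      Visit pear.
    At sage: go right to ivy.
      At ivy: no left child.
      At ivy: go right to daisy.
        daisy is a leaf — visit daisy.
      Visit ivy.
    Visit sage.
  At rye: no right child.
  Visit rye.
At fir: go right to yew.
  At yew: go left to kale.
    kale is a leaf — visit kale.
  At yew: no right child.
  Visit yew.
Visit fir.
Full post-order sequence: reed, pear, daisy, ivy, sage, rye, kale, yew, fir.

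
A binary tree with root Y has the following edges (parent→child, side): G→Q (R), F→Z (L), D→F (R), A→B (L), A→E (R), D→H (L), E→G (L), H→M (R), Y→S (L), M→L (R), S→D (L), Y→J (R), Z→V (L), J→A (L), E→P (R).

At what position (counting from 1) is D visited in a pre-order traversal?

Pre-order visits the node, then its left subtree, then its right subtree.
Visit Y.
At Y: go left to S.
  Visit S.
  At S: go left to D.
    Visit D.
    At D: go left to H.
      Visit H.
      At H: no left child.
      At H: go right to M.
        Visit M.
        At M: no left child.
        At M: go right to L.
          L is a leaf — visit L.
    At D: go right to F.
      Visit F.
      At F: go left to Z.
        Visit Z.
        At Z: go left to V.
          V is a leaf — visit V.
        At Z: no right child.
      At F: no right child.
  At S: no right child.
At Y: go right to J.
  Visit J.
  At J: go left to A.
    Visit A.
    At A: go left to B.
      B is a leaf — visit B.
    At A: go right to E.
      Visit E.
      At E: go left to G.
        Visit G.
        At G: no left child.
        At G: go right to Q.
          Q is a leaf — visit Q.
      At E: go right to P.
        P is a leaf — visit P.
  At J: no right child.
Full pre-order sequence: Y, S, D, H, M, L, F, Z, V, J, A, B, E, G, Q, P.

3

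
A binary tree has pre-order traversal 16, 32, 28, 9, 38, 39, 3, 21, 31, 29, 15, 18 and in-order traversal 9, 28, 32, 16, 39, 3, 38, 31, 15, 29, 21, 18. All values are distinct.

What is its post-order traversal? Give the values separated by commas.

The first element of pre-order is the root; it splits in-order into left and right subtrees.
Root 16: left subtree has 3 nodes {9, 28, 32}, right has 8 {39, 3, 38, 31, 15, 29, 21, 18}.
  Root 32: left subtree has 2 nodes {9, 28}, right has 0 { }.
    Root 28: left subtree has 1 node {9}, right has 0 { }.
  Root 38: left subtree has 2 nodes {39, 3}, right has 5 {31, 15, 29, 21, 18}.
    Root 39: left subtree has 0 nodes { }, right has 1 {3}.
    Root 21: left subtree has 3 nodes {31, 15, 29}, right has 1 {18}.
      Root 31: left subtree has 0 nodes { }, right has 2 {15, 29}.
        Root 29: left subtree has 1 node {15}, right has 0 { }.

9, 28, 32, 3, 39, 15, 29, 31, 18, 21, 38, 16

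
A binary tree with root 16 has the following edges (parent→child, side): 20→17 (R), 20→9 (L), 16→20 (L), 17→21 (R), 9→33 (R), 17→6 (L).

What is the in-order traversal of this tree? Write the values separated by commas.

9, 33, 20, 6, 17, 21, 16

In-order visits the left subtree, then the node, then the right subtree.
At 16: go left to 20.
  At 20: go left to 9.
    At 9: no left child.
    Visit 9.
    At 9: go right to 33.
      33 is a leaf — visit 33.
  Visit 20.
  At 20: go right to 17.
    At 17: go left to 6.
      6 is a leaf — visit 6.
    Visit 17.
    At 17: go right to 21.
      21 is a leaf — visit 21.
Visit 16.
At 16: no right child.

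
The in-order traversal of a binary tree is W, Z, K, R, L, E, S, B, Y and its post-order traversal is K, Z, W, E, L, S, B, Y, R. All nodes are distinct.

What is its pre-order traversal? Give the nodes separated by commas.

The last element of post-order is the root; it splits in-order into left and right subtrees.
Root R: left subtree has 3 nodes {W, Z, K}, right has 5 {L, E, S, B, Y}.
  Root W: left subtree has 0 nodes { }, right has 2 {Z, K}.
    Root Z: left subtree has 0 nodes { }, right has 1 {K}.
  Root Y: left subtree has 4 nodes {L, E, S, B}, right has 0 { }.
    Root B: left subtree has 3 nodes {L, E, S}, right has 0 { }.
      Root S: left subtree has 2 nodes {L, E}, right has 0 { }.
        Root L: left subtree has 0 nodes { }, right has 1 {E}.

R, W, Z, K, Y, B, S, L, E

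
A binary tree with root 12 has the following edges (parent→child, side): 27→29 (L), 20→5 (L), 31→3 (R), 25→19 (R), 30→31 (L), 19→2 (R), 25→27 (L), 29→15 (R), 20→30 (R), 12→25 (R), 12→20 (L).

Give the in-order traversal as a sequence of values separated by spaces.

5 20 31 3 30 12 29 15 27 25 19 2

In-order visits the left subtree, then the node, then the right subtree.
At 12: go left to 20.
  At 20: go left to 5.
    5 is a leaf — visit 5.
  Visit 20.
  At 20: go right to 30.
    At 30: go left to 31.
      At 31: no left child.
      Visit 31.
      At 31: go right to 3.
        3 is a leaf — visit 3.
    Visit 30.
    At 30: no right child.
Visit 12.
At 12: go right to 25.
  At 25: go left to 27.
    At 27: go left to 29.
      At 29: no left child.
      Visit 29.
      At 29: go right to 15.
        15 is a leaf — visit 15.
    Visit 27.
    At 27: no right child.
  Visit 25.
  At 25: go right to 19.
    At 19: no left child.
    Visit 19.
    At 19: go right to 2.
      2 is a leaf — visit 2.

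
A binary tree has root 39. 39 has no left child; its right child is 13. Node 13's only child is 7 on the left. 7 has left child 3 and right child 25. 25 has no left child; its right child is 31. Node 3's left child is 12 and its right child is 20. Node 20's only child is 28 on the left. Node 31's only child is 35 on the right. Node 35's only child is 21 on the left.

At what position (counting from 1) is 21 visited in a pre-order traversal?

Pre-order visits the node, then its left subtree, then its right subtree.
Visit 39.
At 39: no left child.
At 39: go right to 13.
  Visit 13.
  At 13: go left to 7.
    Visit 7.
    At 7: go left to 3.
      Visit 3.
      At 3: go left to 12.
        12 is a leaf — visit 12.
      At 3: go right to 20.
        Visit 20.
        At 20: go left to 28.
          28 is a leaf — visit 28.
        At 20: no right child.
    At 7: go right to 25.
      Visit 25.
      At 25: no left child.
      At 25: go right to 31.
        Visit 31.
        At 31: no left child.
        At 31: go right to 35.
          Visit 35.
          At 35: go left to 21.
            21 is a leaf — visit 21.
          At 35: no right child.
  At 13: no right child.
Full pre-order sequence: 39, 13, 7, 3, 12, 20, 28, 25, 31, 35, 21.

11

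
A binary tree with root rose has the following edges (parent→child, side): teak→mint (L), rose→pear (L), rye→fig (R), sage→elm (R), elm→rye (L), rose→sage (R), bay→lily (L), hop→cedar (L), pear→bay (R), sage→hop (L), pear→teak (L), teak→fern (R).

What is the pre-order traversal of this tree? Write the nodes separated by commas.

rose, pear, teak, mint, fern, bay, lily, sage, hop, cedar, elm, rye, fig

Pre-order visits the node, then its left subtree, then its right subtree.
Visit rose.
At rose: go left to pear.
  Visit pear.
  At pear: go left to teak.
    Visit teak.
    At teak: go left to mint.
      mint is a leaf — visit mint.
    At teak: go right to fern.
      fern is a leaf — visit fern.
  At pear: go right to bay.
    Visit bay.
    At bay: go left to lily.
      lily is a leaf — visit lily.
    At bay: no right child.
At rose: go right to sage.
  Visit sage.
  At sage: go left to hop.
    Visit hop.
    At hop: go left to cedar.
      cedar is a leaf — visit cedar.
    At hop: no right child.
  At sage: go right to elm.
    Visit elm.
    At elm: go left to rye.
      Visit rye.
      At rye: no left child.
      At rye: go right to fig.
        fig is a leaf — visit fig.
    At elm: no right child.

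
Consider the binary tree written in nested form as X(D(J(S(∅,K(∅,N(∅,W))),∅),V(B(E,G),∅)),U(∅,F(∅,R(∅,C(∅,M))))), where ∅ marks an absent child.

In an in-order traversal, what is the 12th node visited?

In-order visits the left subtree, then the node, then the right subtree.
At X: go left to D.
  At D: go left to J.
    At J: go left to S.
      At S: no left child.
      Visit S.
      At S: go right to K.
        At K: no left child.
        Visit K.
        At K: go right to N.
          At N: no left child.
          Visit N.
          At N: go right to W.
            W is a leaf — visit W.
    Visit J.
    At J: no right child.
  Visit D.
  At D: go right to V.
    At V: go left to B.
      At B: go left to E.
        E is a leaf — visit E.
      Visit B.
      At B: go right to G.
        G is a leaf — visit G.
    Visit V.
    At V: no right child.
Visit X.
At X: go right to U.
  At U: no left child.
  Visit U.
  At U: go right to F.
    At F: no left child.
    Visit F.
    At F: go right to R.
      At R: no left child.
      Visit R.
      At R: go right to C.
        At C: no left child.
        Visit C.
        At C: go right to M.
          M is a leaf — visit M.
Full in-order sequence: S, K, N, W, J, D, E, B, G, V, X, U, F, R, C, M.

U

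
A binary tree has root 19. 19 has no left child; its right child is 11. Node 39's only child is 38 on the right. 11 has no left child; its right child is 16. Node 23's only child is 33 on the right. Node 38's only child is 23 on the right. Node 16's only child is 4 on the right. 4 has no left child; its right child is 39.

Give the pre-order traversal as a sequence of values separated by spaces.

19 11 16 4 39 38 23 33

Pre-order visits the node, then its left subtree, then its right subtree.
Visit 19.
At 19: no left child.
At 19: go right to 11.
  Visit 11.
  At 11: no left child.
  At 11: go right to 16.
    Visit 16.
    At 16: no left child.
    At 16: go right to 4.
      Visit 4.
      At 4: no left child.
      At 4: go right to 39.
        Visit 39.
        At 39: no left child.
        At 39: go right to 38.
          Visit 38.
          At 38: no left child.
          At 38: go right to 23.
            Visit 23.
            At 23: no left child.
            At 23: go right to 33.
              33 is a leaf — visit 33.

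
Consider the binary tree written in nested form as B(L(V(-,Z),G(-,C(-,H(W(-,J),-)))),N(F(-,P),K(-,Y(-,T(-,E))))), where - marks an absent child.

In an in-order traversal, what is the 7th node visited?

In-order visits the left subtree, then the node, then the right subtree.
At B: go left to L.
  At L: go left to V.
    At V: no left child.
    Visit V.
    At V: go right to Z.
      Z is a leaf — visit Z.
  Visit L.
  At L: go right to G.
    At G: no left child.
    Visit G.
    At G: go right to C.
      At C: no left child.
      Visit C.
      At C: go right to H.
        At H: go left to W.
          At W: no left child.
          Visit W.
          At W: go right to J.
            J is a leaf — visit J.
        Visit H.
        At H: no right child.
Visit B.
At B: go right to N.
  At N: go left to F.
    At F: no left child.
    Visit F.
    At F: go right to P.
      P is a leaf — visit P.
  Visit N.
  At N: go right to K.
    At K: no left child.
    Visit K.
    At K: go right to Y.
      At Y: no left child.
      Visit Y.
      At Y: go right to T.
        At T: no left child.
        Visit T.
        At T: go right to E.
          E is a leaf — visit E.
Full in-order sequence: V, Z, L, G, C, W, J, H, B, F, P, N, K, Y, T, E.

J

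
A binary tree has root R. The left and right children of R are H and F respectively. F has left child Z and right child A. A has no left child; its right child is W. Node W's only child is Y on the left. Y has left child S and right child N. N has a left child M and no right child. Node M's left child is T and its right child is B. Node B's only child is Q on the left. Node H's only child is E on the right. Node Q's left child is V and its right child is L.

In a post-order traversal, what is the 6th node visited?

Post-order visits the left subtree, then the right subtree, then the node.
At R: go left to H.
  At H: no left child.
  At H: go right to E.
    E is a leaf — visit E.
  Visit H.
At R: go right to F.
  At F: go left to Z.
    Z is a leaf — visit Z.
  At F: go right to A.
    At A: no left child.
    At A: go right to W.
      At W: go left to Y.
        At Y: go left to S.
          S is a leaf — visit S.
        At Y: go right to N.
          At N: go left to M.
            At M: go left to T.
              T is a leaf — visit T.
            At M: go right to B.
              At B: go left to Q.
                At Q: go left to V.
                  V is a leaf — visit V.
                At Q: go right to L.
                  L is a leaf — visit L.
                Visit Q.
              At B: no right child.
              Visit B.
            Visit M.
          At N: no right child.
          Visit N.
        Visit Y.
      At W: no right child.
      Visit W.
    Visit A.
  Visit F.
Visit R.
Full post-order sequence: E, H, Z, S, T, V, L, Q, B, M, N, Y, W, A, F, R.

V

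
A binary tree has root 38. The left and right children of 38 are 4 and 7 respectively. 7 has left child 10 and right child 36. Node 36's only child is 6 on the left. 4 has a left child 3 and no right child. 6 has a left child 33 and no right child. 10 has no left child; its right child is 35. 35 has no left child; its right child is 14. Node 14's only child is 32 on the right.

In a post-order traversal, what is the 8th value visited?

Post-order visits the left subtree, then the right subtree, then the node.
At 38: go left to 4.
  At 4: go left to 3.
    3 is a leaf — visit 3.
  At 4: no right child.
  Visit 4.
At 38: go right to 7.
  At 7: go left to 10.
    At 10: no left child.
    At 10: go right to 35.
      At 35: no left child.
      At 35: go right to 14.
        At 14: no left child.
        At 14: go right to 32.
          32 is a leaf — visit 32.
        Visit 14.
      Visit 35.
    Visit 10.
  At 7: go right to 36.
    At 36: go left to 6.
      At 6: go left to 33.
        33 is a leaf — visit 33.
      At 6: no right child.
      Visit 6.
    At 36: no right child.
    Visit 36.
  Visit 7.
Visit 38.
Full post-order sequence: 3, 4, 32, 14, 35, 10, 33, 6, 36, 7, 38.

6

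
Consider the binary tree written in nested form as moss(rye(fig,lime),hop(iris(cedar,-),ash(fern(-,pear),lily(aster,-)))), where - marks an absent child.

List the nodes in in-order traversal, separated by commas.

fig, rye, lime, moss, cedar, iris, hop, fern, pear, ash, aster, lily

In-order visits the left subtree, then the node, then the right subtree.
At moss: go left to rye.
  At rye: go left to fig.
    fig is a leaf — visit fig.
  Visit rye.
  At rye: go right to lime.
    lime is a leaf — visit lime.
Visit moss.
At moss: go right to hop.
  At hop: go left to iris.
    At iris: go left to cedar.
      cedar is a leaf — visit cedar.
    Visit iris.
    At iris: no right child.
  Visit hop.
  At hop: go right to ash.
    At ash: go left to fern.
      At fern: no left child.
      Visit fern.
      At fern: go right to pear.
        pear is a leaf — visit pear.
    Visit ash.
    At ash: go right to lily.
      At lily: go left to aster.
        aster is a leaf — visit aster.
      Visit lily.
      At lily: no right child.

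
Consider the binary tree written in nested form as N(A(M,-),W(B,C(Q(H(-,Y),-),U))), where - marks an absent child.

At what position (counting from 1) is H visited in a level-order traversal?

Level-order visits nodes level by level from the root, left to right within each level.
Level 0: N
Level 1: A, W
Level 2: M, B, C
Level 3: Q, U
Level 4: H
Level 5: Y
Full level-order sequence: N, A, W, M, B, C, Q, U, H, Y.

9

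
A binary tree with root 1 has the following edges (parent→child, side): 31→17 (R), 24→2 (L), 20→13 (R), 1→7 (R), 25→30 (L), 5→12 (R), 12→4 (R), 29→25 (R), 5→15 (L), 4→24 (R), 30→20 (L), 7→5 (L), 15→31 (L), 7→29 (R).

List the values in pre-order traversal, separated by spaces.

1 7 5 15 31 17 12 4 24 2 29 25 30 20 13

Pre-order visits the node, then its left subtree, then its right subtree.
Visit 1.
At 1: no left child.
At 1: go right to 7.
  Visit 7.
  At 7: go left to 5.
    Visit 5.
    At 5: go left to 15.
      Visit 15.
      At 15: go left to 31.
        Visit 31.
        At 31: no left child.
        At 31: go right to 17.
          17 is a leaf — visit 17.
      At 15: no right child.
    At 5: go right to 12.
      Visit 12.
      At 12: no left child.
      At 12: go right to 4.
        Visit 4.
        At 4: no left child.
        At 4: go right to 24.
          Visit 24.
          At 24: go left to 2.
            2 is a leaf — visit 2.
          At 24: no right child.
  At 7: go right to 29.
    Visit 29.
    At 29: no left child.
    At 29: go right to 25.
      Visit 25.
      At 25: go left to 30.
        Visit 30.
        At 30: go left to 20.
          Visit 20.
          At 20: no left child.
          At 20: go right to 13.
            13 is a leaf — visit 13.
        At 30: no right child.
      At 25: no right child.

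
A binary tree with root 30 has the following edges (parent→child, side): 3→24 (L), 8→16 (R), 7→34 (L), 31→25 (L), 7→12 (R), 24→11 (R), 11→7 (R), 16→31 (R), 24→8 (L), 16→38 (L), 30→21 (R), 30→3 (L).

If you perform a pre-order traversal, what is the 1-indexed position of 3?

2

Pre-order visits the node, then its left subtree, then its right subtree.
Visit 30.
At 30: go left to 3.
  Visit 3.
  At 3: go left to 24.
    Visit 24.
    At 24: go left to 8.
      Visit 8.
      At 8: no left child.
      At 8: go right to 16.
        Visit 16.
        At 16: go left to 38.
          38 is a leaf — visit 38.
        At 16: go right to 31.
          Visit 31.
          At 31: go left to 25.
            25 is a leaf — visit 25.
          At 31: no right child.
    At 24: go right to 11.
      Visit 11.
      At 11: no left child.
      At 11: go right to 7.
        Visit 7.
        At 7: go left to 34.
          34 is a leaf — visit 34.
        At 7: go right to 12.
          12 is a leaf — visit 12.
  At 3: no right child.
At 30: go right to 21.
  21 is a leaf — visit 21.
Full pre-order sequence: 30, 3, 24, 8, 16, 38, 31, 25, 11, 7, 34, 12, 21.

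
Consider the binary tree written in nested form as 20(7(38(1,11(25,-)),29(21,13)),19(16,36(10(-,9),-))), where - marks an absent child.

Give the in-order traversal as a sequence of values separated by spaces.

1 38 25 11 7 21 29 13 20 16 19 10 9 36

In-order visits the left subtree, then the node, then the right subtree.
At 20: go left to 7.
  At 7: go left to 38.
    At 38: go left to 1.
      1 is a leaf — visit 1.
    Visit 38.
    At 38: go right to 11.
      At 11: go left to 25.
        25 is a leaf — visit 25.
      Visit 11.
      At 11: no right child.
  Visit 7.
  At 7: go right to 29.
    At 29: go left to 21.
      21 is a leaf — visit 21.
    Visit 29.
    At 29: go right to 13.
      13 is a leaf — visit 13.
Visit 20.
At 20: go right to 19.
  At 19: go left to 16.
    16 is a leaf — visit 16.
  Visit 19.
  At 19: go right to 36.
    At 36: go left to 10.
      At 10: no left child.
      Visit 10.
      At 10: go right to 9.
        9 is a leaf — visit 9.
    Visit 36.
    At 36: no right child.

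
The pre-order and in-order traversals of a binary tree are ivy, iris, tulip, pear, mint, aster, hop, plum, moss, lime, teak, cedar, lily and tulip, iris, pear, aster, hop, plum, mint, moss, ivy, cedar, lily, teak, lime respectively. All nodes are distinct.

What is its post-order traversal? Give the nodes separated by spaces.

tulip plum hop aster moss mint pear iris lily cedar teak lime ivy

The first element of pre-order is the root; it splits in-order into left and right subtrees.
Root ivy: left subtree has 8 nodes {tulip, iris, pear, aster, hop, plum, mint, moss}, right has 4 {cedar, lily, teak, lime}.
  Root iris: left subtree has 1 node {tulip}, right has 6 {pear, aster, hop, plum, mint, moss}.
    Root pear: left subtree has 0 nodes { }, right has 5 {aster, hop, plum, mint, moss}.
      Root mint: left subtree has 3 nodes {aster, hop, plum}, right has 1 {moss}.
        Root aster: left subtree has 0 nodes { }, right has 2 {hop, plum}.
          Root hop: left subtree has 0 nodes { }, right has 1 {plum}.
  Root lime: left subtree has 3 nodes {cedar, lily, teak}, right has 0 { }.
    Root teak: left subtree has 2 nodes {cedar, lily}, right has 0 { }.
      Root cedar: left subtree has 0 nodes { }, right has 1 {lily}.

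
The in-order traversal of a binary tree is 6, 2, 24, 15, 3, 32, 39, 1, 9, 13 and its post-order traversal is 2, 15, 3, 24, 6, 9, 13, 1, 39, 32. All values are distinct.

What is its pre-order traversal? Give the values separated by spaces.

32 6 24 2 3 15 39 1 13 9

The last element of post-order is the root; it splits in-order into left and right subtrees.
Root 32: left subtree has 5 nodes {6, 2, 24, 15, 3}, right has 4 {39, 1, 9, 13}.
  Root 6: left subtree has 0 nodes { }, right has 4 {2, 24, 15, 3}.
    Root 24: left subtree has 1 node {2}, right has 2 {15, 3}.
      Root 3: left subtree has 1 node {15}, right has 0 { }.
  Root 39: left subtree has 0 nodes { }, right has 3 {1, 9, 13}.
    Root 1: left subtree has 0 nodes { }, right has 2 {9, 13}.
      Root 13: left subtree has 1 node {9}, right has 0 { }.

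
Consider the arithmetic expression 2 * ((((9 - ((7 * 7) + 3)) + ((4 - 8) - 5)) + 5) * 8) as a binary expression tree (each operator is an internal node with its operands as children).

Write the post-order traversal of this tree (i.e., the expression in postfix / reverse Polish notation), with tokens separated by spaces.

2 9 7 7 * 3 + - 4 8 - 5 - + 5 + 8 * *

Post-order on an expression tree gives postfix notation: for each operator, emit left operand, right operand, then the operator.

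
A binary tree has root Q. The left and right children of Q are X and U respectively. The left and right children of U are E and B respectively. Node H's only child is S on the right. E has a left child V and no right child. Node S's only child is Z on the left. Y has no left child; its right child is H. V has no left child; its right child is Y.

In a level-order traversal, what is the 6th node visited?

V

Level-order visits nodes level by level from the root, left to right within each level.
Level 0: Q
Level 1: X, U
Level 2: E, B
Level 3: V
Level 4: Y
Level 5: H
Level 6: S
Level 7: Z
Full level-order sequence: Q, X, U, E, B, V, Y, H, S, Z.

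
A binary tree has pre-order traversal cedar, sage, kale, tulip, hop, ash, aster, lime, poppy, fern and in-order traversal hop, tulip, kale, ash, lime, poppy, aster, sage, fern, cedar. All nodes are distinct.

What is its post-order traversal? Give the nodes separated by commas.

hop, tulip, poppy, lime, aster, ash, kale, fern, sage, cedar

The first element of pre-order is the root; it splits in-order into left and right subtrees.
Root cedar: left subtree has 9 nodes {hop, tulip, kale, ash, lime, poppy, aster, sage, fern}, right has 0 { }.
  Root sage: left subtree has 7 nodes {hop, tulip, kale, ash, lime, poppy, aster}, right has 1 {fern}.
    Root kale: left subtree has 2 nodes {hop, tulip}, right has 4 {ash, lime, poppy, aster}.
      Root tulip: left subtree has 1 node {hop}, right has 0 { }.
      Root ash: left subtree has 0 nodes { }, right has 3 {lime, poppy, aster}.
        Root aster: left subtree has 2 nodes {lime, poppy}, right has 0 { }.
          Root lime: left subtree has 0 nodes { }, right has 1 {poppy}.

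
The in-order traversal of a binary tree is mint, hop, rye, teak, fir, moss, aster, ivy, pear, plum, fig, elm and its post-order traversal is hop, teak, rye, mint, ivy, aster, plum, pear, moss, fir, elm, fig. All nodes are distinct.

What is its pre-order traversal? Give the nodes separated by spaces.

The last element of post-order is the root; it splits in-order into left and right subtrees.
Root fig: left subtree has 10 nodes {mint, hop, rye, teak, fir, moss, aster, ivy, pear, plum}, right has 1 {elm}.
  Root fir: left subtree has 4 nodes {mint, hop, rye, teak}, right has 5 {moss, aster, ivy, pear, plum}.
    Root mint: left subtree has 0 nodes { }, right has 3 {hop, rye, teak}.
      Root rye: left subtree has 1 node {hop}, right has 1 {teak}.
    Root moss: left subtree has 0 nodes { }, right has 4 {aster, ivy, pear, plum}.
      Root pear: left subtree has 2 nodes {aster, ivy}, right has 1 {plum}.
        Root aster: left subtree has 0 nodes { }, right has 1 {ivy}.

fig fir mint rye hop teak moss pear aster ivy plum elm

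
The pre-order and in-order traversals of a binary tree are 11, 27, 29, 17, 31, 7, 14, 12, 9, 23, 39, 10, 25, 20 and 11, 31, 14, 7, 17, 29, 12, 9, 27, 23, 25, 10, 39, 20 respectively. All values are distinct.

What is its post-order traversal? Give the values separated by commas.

The first element of pre-order is the root; it splits in-order into left and right subtrees.
Root 11: left subtree has 0 nodes { }, right has 13 {31, 14, 7, 17, 29, 12, 9, 27, 23, 25, 10, 39, 20}.
  Root 27: left subtree has 7 nodes {31, 14, 7, 17, 29, 12, 9}, right has 5 {23, 25, 10, 39, 20}.
    Root 29: left subtree has 4 nodes {31, 14, 7, 17}, right has 2 {12, 9}.
      Root 17: left subtree has 3 nodes {31, 14, 7}, right has 0 { }.
        Root 31: left subtree has 0 nodes { }, right has 2 {14, 7}.
          Root 7: left subtree has 1 node {14}, right has 0 { }.
      Root 12: left subtree has 0 nodes { }, right has 1 {9}.
    Root 23: left subtree has 0 nodes { }, right has 4 {25, 10, 39, 20}.
      Root 39: left subtree has 2 nodes {25, 10}, right has 1 {20}.
        Root 10: left subtree has 1 node {25}, right has 0 { }.

14, 7, 31, 17, 9, 12, 29, 25, 10, 20, 39, 23, 27, 11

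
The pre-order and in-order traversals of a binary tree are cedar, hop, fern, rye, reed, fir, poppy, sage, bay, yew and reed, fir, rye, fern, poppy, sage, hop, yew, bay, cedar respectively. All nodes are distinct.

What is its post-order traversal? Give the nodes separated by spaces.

fir reed rye sage poppy fern yew bay hop cedar

The first element of pre-order is the root; it splits in-order into left and right subtrees.
Root cedar: left subtree has 9 nodes {reed, fir, rye, fern, poppy, sage, hop, yew, bay}, right has 0 { }.
  Root hop: left subtree has 6 nodes {reed, fir, rye, fern, poppy, sage}, right has 2 {yew, bay}.
    Root fern: left subtree has 3 nodes {reed, fir, rye}, right has 2 {poppy, sage}.
      Root rye: left subtree has 2 nodes {reed, fir}, right has 0 { }.
        Root reed: left subtree has 0 nodes { }, right has 1 {fir}.
      Root poppy: left subtree has 0 nodes { }, right has 1 {sage}.
    Root bay: left subtree has 1 node {yew}, right has 0 { }.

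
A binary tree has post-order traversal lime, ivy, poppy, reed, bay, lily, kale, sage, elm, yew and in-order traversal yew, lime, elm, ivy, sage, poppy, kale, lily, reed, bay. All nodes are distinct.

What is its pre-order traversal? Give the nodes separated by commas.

The last element of post-order is the root; it splits in-order into left and right subtrees.
Root yew: left subtree has 0 nodes { }, right has 9 {lime, elm, ivy, sage, poppy, kale, lily, reed, bay}.
  Root elm: left subtree has 1 node {lime}, right has 7 {ivy, sage, poppy, kale, lily, reed, bay}.
    Root sage: left subtree has 1 node {ivy}, right has 5 {poppy, kale, lily, reed, bay}.
      Root kale: left subtree has 1 node {poppy}, right has 3 {lily, reed, bay}.
        Root lily: left subtree has 0 nodes { }, right has 2 {reed, bay}.
          Root bay: left subtree has 1 node {reed}, right has 0 { }.

yew, elm, lime, sage, ivy, kale, poppy, lily, bay, reed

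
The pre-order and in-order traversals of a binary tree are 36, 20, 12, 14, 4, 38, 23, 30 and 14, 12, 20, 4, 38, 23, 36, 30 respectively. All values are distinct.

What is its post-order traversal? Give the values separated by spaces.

The first element of pre-order is the root; it splits in-order into left and right subtrees.
Root 36: left subtree has 6 nodes {14, 12, 20, 4, 38, 23}, right has 1 {30}.
  Root 20: left subtree has 2 nodes {14, 12}, right has 3 {4, 38, 23}.
    Root 12: left subtree has 1 node {14}, right has 0 { }.
    Root 4: left subtree has 0 nodes { }, right has 2 {38, 23}.
      Root 38: left subtree has 0 nodes { }, right has 1 {23}.

14 12 23 38 4 20 30 36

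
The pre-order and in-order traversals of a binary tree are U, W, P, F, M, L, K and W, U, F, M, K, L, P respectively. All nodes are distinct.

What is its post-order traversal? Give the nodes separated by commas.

W, K, L, M, F, P, U

The first element of pre-order is the root; it splits in-order into left and right subtrees.
Root U: left subtree has 1 node {W}, right has 5 {F, M, K, L, P}.
  Root P: left subtree has 4 nodes {F, M, K, L}, right has 0 { }.
    Root F: left subtree has 0 nodes { }, right has 3 {M, K, L}.
      Root M: left subtree has 0 nodes { }, right has 2 {K, L}.
        Root L: left subtree has 1 node {K}, right has 0 { }.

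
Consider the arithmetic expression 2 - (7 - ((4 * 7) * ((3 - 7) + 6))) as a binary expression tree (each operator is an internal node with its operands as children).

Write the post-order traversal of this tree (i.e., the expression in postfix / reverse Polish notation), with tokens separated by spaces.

2 7 4 7 * 3 7 - 6 + * - -

Post-order on an expression tree gives postfix notation: for each operator, emit left operand, right operand, then the operator.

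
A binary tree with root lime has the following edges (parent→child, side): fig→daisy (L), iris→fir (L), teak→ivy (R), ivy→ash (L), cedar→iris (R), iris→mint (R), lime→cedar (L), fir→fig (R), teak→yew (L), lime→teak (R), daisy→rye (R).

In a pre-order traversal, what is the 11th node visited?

Pre-order visits the node, then its left subtree, then its right subtree.
Visit lime.
At lime: go left to cedar.
  Visit cedar.
  At cedar: no left child.
  At cedar: go right to iris.
    Visit iris.
    At iris: go left to fir.
      Visit fir.
      At fir: no left child.
      At fir: go right to fig.
        Visit fig.
        At fig: go left to daisy.
          Visit daisy.
          At daisy: no left child.
          At daisy: go right to rye.
            rye is a leaf — visit rye.
        At fig: no right child.
    At iris: go right to mint.
      mint is a leaf — visit mint.
At lime: go right to teak.
  Visit teak.
  At teak: go left to yew.
    yew is a leaf — visit yew.
  At teak: go right to ivy.
    Visit ivy.
    At ivy: go left to ash.
      ash is a leaf — visit ash.
    At ivy: no right child.
Full pre-order sequence: lime, cedar, iris, fir, fig, daisy, rye, mint, teak, yew, ivy, ash.

ivy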